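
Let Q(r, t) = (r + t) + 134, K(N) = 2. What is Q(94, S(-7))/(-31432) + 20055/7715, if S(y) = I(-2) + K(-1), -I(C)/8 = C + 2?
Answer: 62859431/24249788 ≈ 2.5922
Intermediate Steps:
I(C) = -16 - 8*C (I(C) = -8*(C + 2) = -8*(2 + C) = -16 - 8*C)
S(y) = 2 (S(y) = (-16 - 8*(-2)) + 2 = (-16 + 16) + 2 = 0 + 2 = 2)
Q(r, t) = 134 + r + t
Q(94, S(-7))/(-31432) + 20055/7715 = (134 + 94 + 2)/(-31432) + 20055/7715 = 230*(-1/31432) + 20055*(1/7715) = -115/15716 + 4011/1543 = 62859431/24249788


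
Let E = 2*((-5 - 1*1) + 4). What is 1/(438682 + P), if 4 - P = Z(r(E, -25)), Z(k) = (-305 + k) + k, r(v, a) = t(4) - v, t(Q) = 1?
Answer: 1/438981 ≈ 2.2780e-6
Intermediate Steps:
E = -4 (E = 2*((-5 - 1) + 4) = 2*(-6 + 4) = 2*(-2) = -4)
r(v, a) = 1 - v
Z(k) = -305 + 2*k
P = 299 (P = 4 - (-305 + 2*(1 - 1*(-4))) = 4 - (-305 + 2*(1 + 4)) = 4 - (-305 + 2*5) = 4 - (-305 + 10) = 4 - 1*(-295) = 4 + 295 = 299)
1/(438682 + P) = 1/(438682 + 299) = 1/438981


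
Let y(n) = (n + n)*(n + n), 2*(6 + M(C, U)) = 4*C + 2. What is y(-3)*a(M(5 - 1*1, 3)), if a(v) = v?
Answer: 108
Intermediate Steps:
M(C, U) = -5 + 2*C (M(C, U) = -6 + (4*C + 2)/2 = -6 + (2 + 4*C)/2 = -6 + (1 + 2*C) = -5 + 2*C)
y(n) = 4*n² (y(n) = (2*n)*(2*n) = 4*n²)
y(-3)*a(M(5 - 1*1, 3)) = (4*(-3)²)*(-5 + 2*(5 - 1*1)) = (4*9)*(-5 + 2*(5 - 1)) = 36*(-5 + 2*4) = 36*(-5 + 8) = 36*3 = 108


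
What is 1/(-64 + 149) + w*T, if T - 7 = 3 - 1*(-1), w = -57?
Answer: -53294/85 ≈ -626.99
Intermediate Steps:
T = 11 (T = 7 + (3 - 1*(-1)) = 7 + (3 + 1) = 7 + 4 = 11)
1/(-64 + 149) + w*T = 1/(-64 + 149) - 57*11 = 1/85 - 627 = -53294/85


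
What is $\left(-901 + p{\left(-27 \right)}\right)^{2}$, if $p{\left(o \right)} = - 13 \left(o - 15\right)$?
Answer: $126025$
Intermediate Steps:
$p{\left(o \right)} = 195 - 13 o$ ($p{\left(o \right)} = - 13 \left(-15 + o\right) = 195 - 13 o$)
$\left(-901 + p{\left(-27 \right)}\right)^{2} = \left(-901 + \left(195 - -351\right)\right)^{2} = \left(-901 + \left(195 + 351\right)\right)^{2} = \left(-901 + 546\right)^{2} = \left(-355\right)^{2} = 126025$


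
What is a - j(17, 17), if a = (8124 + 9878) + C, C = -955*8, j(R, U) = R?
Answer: 10345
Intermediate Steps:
C = -7640
a = 10362 (a = (8124 + 9878) - 7640 = 18002 - 7640 = 10362)
a - j(17, 17) = 10362 - 1*17 = 10362 - 17 = 10345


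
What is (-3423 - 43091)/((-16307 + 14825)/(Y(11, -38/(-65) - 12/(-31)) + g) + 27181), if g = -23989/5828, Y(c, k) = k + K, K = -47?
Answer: -294522322198/172294701247 ≈ -1.7094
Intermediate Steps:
Y(c, k) = -47 + k (Y(c, k) = k - 47 = -47 + k)
g = -23989/5828 (g = -23989*1/5828 = -23989/5828 ≈ -4.1162)
(-3423 - 43091)/((-16307 + 14825)/(Y(11, -38/(-65) - 12/(-31)) + g) + 27181) = (-3423 - 43091)/((-16307 + 14825)/((-47 + (-38/(-65) - 12/(-31))) - 23989/5828) + 27181) = -46514/(-1482/((-47 + (-38*(-1/65) - 12*(-1/31))) - 23989/5828) + 27181) = -46514/(-1482/((-47 + (38/65 + 12/31)) - 23989/5828) + 27181) = -46514/(-1482/((-47 + 1958/2015) - 23989/5828) + 27181) = -46514/(-1482/(-92747/2015 - 23989/5828) + 27181) = -46514/(-1482/(-18995721/378820) + 27181) = -46514/(-1482*(-378820/18995721) + 27181) = -46514/(187137080/6331907 + 27181) = -46514/172294701247/6331907 = -46514*6331907/172294701247 = -294522322198/172294701247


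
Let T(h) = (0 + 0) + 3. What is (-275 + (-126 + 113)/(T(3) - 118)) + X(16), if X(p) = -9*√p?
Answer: -35752/115 ≈ -310.89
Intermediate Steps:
T(h) = 3 (T(h) = 0 + 3 = 3)
(-275 + (-126 + 113)/(T(3) - 118)) + X(16) = (-275 + (-126 + 113)/(3 - 118)) - 9*√16 = (-275 - 13/(-115)) - 9*4 = (-275 - 13*(-1/115)) - 36 = (-275 + 13/115) - 36 = -31612/115 - 36 = -35752/115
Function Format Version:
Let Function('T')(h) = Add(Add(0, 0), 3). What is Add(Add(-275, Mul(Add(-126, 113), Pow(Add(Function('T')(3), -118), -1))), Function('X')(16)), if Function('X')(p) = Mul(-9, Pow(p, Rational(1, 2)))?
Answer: Rational(-35752, 115) ≈ -310.89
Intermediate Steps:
Function('T')(h) = 3 (Function('T')(h) = Add(0, 3) = 3)
Add(Add(-275, Mul(Add(-126, 113), Pow(Add(Function('T')(3), -118), -1))), Function('X')(16)) = Add(Add(-275, Mul(Add(-126, 113), Pow(Add(3, -118), -1))), Mul(-9, Pow(16, Rational(1, 2)))) = Add(Add(-275, Mul(-13, Pow(-115, -1))), Mul(-9, 4)) = Add(Add(-275, Mul(-13, Rational(-1, 115))), -36) = Add(Add(-275, Rational(13, 115)), -36) = Add(Rational(-31612, 115), -36) = Rational(-35752, 115)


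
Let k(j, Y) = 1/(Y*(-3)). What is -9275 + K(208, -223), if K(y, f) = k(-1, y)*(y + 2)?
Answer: -964635/104 ≈ -9275.3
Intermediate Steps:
k(j, Y) = -1/(3*Y) (k(j, Y) = -1/3/Y = -1/(3*Y))
K(y, f) = -(2 + y)/(3*y) (K(y, f) = (-1/(3*y))*(y + 2) = (-1/(3*y))*(2 + y) = -(2 + y)/(3*y))
-9275 + K(208, -223) = -9275 + (1/3)*(-2 - 1*208)/208 = -9275 + (1/3)*(1/208)*(-2 - 208) = -9275 + (1/3)*(1/208)*(-210) = -9275 - 35/104 = -964635/104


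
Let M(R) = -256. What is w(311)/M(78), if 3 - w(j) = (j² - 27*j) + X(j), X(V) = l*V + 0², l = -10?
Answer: 85211/256 ≈ 332.86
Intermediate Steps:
X(V) = -10*V (X(V) = -10*V + 0² = -10*V + 0 = -10*V)
w(j) = 3 - j² + 37*j (w(j) = 3 - ((j² - 27*j) - 10*j) = 3 - (j² - 37*j) = 3 + (-j² + 37*j) = 3 - j² + 37*j)
w(311)/M(78) = (3 - 1*311² + 37*311)/(-256) = (3 - 1*96721 + 11507)*(-1/256) = (3 - 96721 + 11507)*(-1/256) = -85211*(-1/256) = 85211/256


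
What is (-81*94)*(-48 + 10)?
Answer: 289332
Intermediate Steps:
(-81*94)*(-48 + 10) = -7614*(-38) = 289332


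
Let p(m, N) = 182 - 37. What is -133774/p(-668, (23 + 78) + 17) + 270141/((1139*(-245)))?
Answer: -7473894803/8092595 ≈ -923.55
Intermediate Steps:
p(m, N) = 145
-133774/p(-668, (23 + 78) + 17) + 270141/((1139*(-245))) = -133774/145 + 270141/((1139*(-245))) = -133774*1/145 + 270141/(-279055) = -133774/145 + 270141*(-1/279055) = -133774/145 - 270141/279055 = -7473894803/8092595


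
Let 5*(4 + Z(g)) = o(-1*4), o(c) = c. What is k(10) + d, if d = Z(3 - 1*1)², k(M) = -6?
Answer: 426/25 ≈ 17.040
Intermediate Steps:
Z(g) = -24/5 (Z(g) = -4 + (-1*4)/5 = -4 + (⅕)*(-4) = -4 - ⅘ = -24/5)
d = 576/25 (d = (-24/5)² = 576/25 ≈ 23.040)
k(10) + d = -6 + 576/25 = 426/25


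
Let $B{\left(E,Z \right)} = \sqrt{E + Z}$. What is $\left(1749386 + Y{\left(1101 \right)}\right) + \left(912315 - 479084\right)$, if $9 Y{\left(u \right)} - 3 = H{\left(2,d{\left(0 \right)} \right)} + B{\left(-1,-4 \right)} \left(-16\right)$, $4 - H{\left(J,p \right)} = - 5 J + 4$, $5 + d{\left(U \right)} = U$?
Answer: $\frac{19643566}{9} - \frac{16 i \sqrt{5}}{9} \approx 2.1826 \cdot 10^{6} - 3.9752 i$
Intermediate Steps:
$d{\left(U \right)} = -5 + U$
$H{\left(J,p \right)} = 5 J$ ($H{\left(J,p \right)} = 4 - \left(- 5 J + 4\right) = 4 - \left(4 - 5 J\right) = 4 + \left(-4 + 5 J\right) = 5 J$)
$Y{\left(u \right)} = \frac{13}{9} - \frac{16 i \sqrt{5}}{9}$ ($Y{\left(u \right)} = \frac{1}{3} + \frac{5 \cdot 2 + \sqrt{-1 - 4} \left(-16\right)}{9} = \frac{1}{3} + \frac{10 + \sqrt{-5} \left(-16\right)}{9} = \frac{1}{3} + \frac{10 + i \sqrt{5} \left(-16\right)}{9} = \frac{1}{3} + \frac{10 - 16 i \sqrt{5}}{9} = \frac{1}{3} + \left(\frac{10}{9} - \frac{16 i \sqrt{5}}{9}\right) = \frac{13}{9} - \frac{16 i \sqrt{5}}{9}$)
$\left(1749386 + Y{\left(1101 \right)}\right) + \left(912315 - 479084\right) = \left(1749386 + \left(\frac{13}{9} - \frac{16 i \sqrt{5}}{9}\right)\right) + \left(912315 - 479084\right) = \left(\frac{15744487}{9} - \frac{16 i \sqrt{5}}{9}\right) + \left(912315 - 479084\right) = \left(\frac{15744487}{9} - \frac{16 i \sqrt{5}}{9}\right) + 433231 = \frac{19643566}{9} - \frac{16 i \sqrt{5}}{9}$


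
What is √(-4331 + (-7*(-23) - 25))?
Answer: I*√4195 ≈ 64.769*I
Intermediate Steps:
√(-4331 + (-7*(-23) - 25)) = √(-4331 + (161 - 25)) = √(-4331 + 136) = √(-4195) = I*√4195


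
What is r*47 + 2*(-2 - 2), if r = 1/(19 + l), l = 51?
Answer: -513/70 ≈ -7.3286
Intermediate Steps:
r = 1/70 (r = 1/(19 + 51) = 1/70 ≈ 0.014286)
r*47 + 2*(-2 - 2) = (1/70)*47 + 2*(-2 - 2) = 47/70 + 2*(-4) = 47/70 - 8 = -513/70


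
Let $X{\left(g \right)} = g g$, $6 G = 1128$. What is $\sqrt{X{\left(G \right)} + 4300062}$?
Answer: $\sqrt{4335406} \approx 2082.2$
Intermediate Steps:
$G = 188$ ($G = \frac{1}{6} \cdot 1128 = 188$)
$X{\left(g \right)} = g^{2}$
$\sqrt{X{\left(G \right)} + 4300062} = \sqrt{188^{2} + 4300062} = \sqrt{35344 + 4300062} = \sqrt{4335406}$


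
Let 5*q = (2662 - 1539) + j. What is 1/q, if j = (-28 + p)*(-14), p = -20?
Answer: 1/359 ≈ 0.0027855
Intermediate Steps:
j = 672 (j = (-28 - 20)*(-14) = -48*(-14) = 672)
q = 359 (q = ((2662 - 1539) + 672)/5 = (1123 + 672)/5 = (⅕)*1795 = 359)
1/q = 1/359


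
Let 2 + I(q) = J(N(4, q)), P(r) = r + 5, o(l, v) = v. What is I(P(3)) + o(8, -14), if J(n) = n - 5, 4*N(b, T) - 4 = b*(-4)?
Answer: -24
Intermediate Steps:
N(b, T) = 1 - b (N(b, T) = 1 + (b*(-4))/4 = 1 + (-4*b)/4 = 1 - b)
P(r) = 5 + r
J(n) = -5 + n
I(q) = -10 (I(q) = -2 + (-5 + (1 - 1*4)) = -2 + (-5 + (1 - 4)) = -2 + (-5 - 3) = -2 - 8 = -10)
I(P(3)) + o(8, -14) = -10 - 14 = -24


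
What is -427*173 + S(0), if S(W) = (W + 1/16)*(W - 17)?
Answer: -1181953/16 ≈ -73872.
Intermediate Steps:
S(W) = (-17 + W)*(1/16 + W) (S(W) = (W + 1/16)*(-17 + W) = (1/16 + W)*(-17 + W) = (-17 + W)*(1/16 + W))
-427*173 + S(0) = -427*173 + (-17/16 + 0² - 271/16*0) = -73871 + (-17/16 + 0 + 0) = -73871 - 17/16 = -1181953/16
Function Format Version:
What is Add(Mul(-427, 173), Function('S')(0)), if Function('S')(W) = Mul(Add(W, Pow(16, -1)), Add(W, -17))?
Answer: Rational(-1181953, 16) ≈ -73872.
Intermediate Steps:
Function('S')(W) = Mul(Add(-17, W), Add(Rational(1, 16), W)) (Function('S')(W) = Mul(Add(W, Rational(1, 16)), Add(-17, W)) = Mul(Add(Rational(1, 16), W), Add(-17, W)) = Mul(Add(-17, W), Add(Rational(1, 16), W)))
Add(Mul(-427, 173), Function('S')(0)) = Add(Mul(-427, 173), Add(Rational(-17, 16), Pow(0, 2), Mul(Rational(-271, 16), 0))) = Add(-73871, Add(Rational(-17, 16), 0, 0)) = Add(-73871, Rational(-17, 16)) = Rational(-1181953, 16)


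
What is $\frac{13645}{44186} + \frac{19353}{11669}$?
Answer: $\frac{1014355163}{515606434} \approx 1.9673$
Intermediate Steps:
$\frac{13645}{44186} + \frac{19353}{11669} = \frac{1014355163}{515606434}$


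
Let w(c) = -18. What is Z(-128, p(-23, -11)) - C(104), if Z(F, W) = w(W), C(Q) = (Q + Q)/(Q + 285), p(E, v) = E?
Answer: -7210/389 ≈ -18.535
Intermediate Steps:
C(Q) = 2*Q/(285 + Q) (C(Q) = (2*Q)/(285 + Q) = 2*Q/(285 + Q))
Z(F, W) = -18
Z(-128, p(-23, -11)) - C(104) = -18 - 2*104/(285 + 104) = -18 - 2*104/389 = -18 - 1*208/389 = -18 - 208/389 = -7210/389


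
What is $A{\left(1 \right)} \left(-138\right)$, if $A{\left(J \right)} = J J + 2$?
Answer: $-414$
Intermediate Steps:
$A{\left(J \right)} = 2 + J^{2}$ ($A{\left(J \right)} = J^{2} + 2 = 2 + J^{2}$)
$A{\left(1 \right)} \left(-138\right) = \left(2 + 1^{2}\right) \left(-138\right) = \left(2 + 1\right) \left(-138\right) = 3 \left(-138\right) = -414$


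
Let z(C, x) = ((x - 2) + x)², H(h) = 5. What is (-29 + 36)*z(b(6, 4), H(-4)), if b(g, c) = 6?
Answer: 448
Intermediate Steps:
z(C, x) = (-2 + 2*x)² (z(C, x) = ((-2 + x) + x)² = (-2 + 2*x)²)
(-29 + 36)*z(b(6, 4), H(-4)) = (-29 + 36)*(4*(-1 + 5)²) = 7*(4*4²) = 7*(4*16) = 7*64 = 448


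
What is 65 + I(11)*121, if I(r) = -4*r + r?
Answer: -3928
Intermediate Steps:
I(r) = -3*r
65 + I(11)*121 = 65 - 3*11*121 = 65 - 33*121 = 65 - 3993 = -3928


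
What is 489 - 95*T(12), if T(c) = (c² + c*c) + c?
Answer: -28011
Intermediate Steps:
T(c) = c + 2*c² (T(c) = (c² + c²) + c = 2*c² + c = c + 2*c²)
489 - 95*T(12) = 489 - 1140*(1 + 2*12) = 489 - 1140*(1 + 24) = 489 - 1140*25 = 489 - 95*300 = 489 - 28500 = -28011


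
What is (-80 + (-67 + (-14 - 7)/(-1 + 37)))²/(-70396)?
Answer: -3136441/10137024 ≈ -0.30940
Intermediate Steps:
(-80 + (-67 + (-14 - 7)/(-1 + 37)))²/(-70396) = (-80 + (-67 - 21/36))²*(-1/70396) = (-80 + (-67 - 21*1/36))²*(-1/70396) = (-80 + (-67 - 7/12))²*(-1/70396) = (-80 - 811/12)²*(-1/70396) = (-1771/12)²*(-1/70396) = (3136441/144)*(-1/70396) = -3136441/10137024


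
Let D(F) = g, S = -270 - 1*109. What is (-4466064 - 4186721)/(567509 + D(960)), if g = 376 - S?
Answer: -8652785/568264 ≈ -15.227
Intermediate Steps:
S = -379 (S = -270 - 109 = -379)
g = 755 (g = 376 - 1*(-379) = 376 + 379 = 755)
D(F) = 755
(-4466064 - 4186721)/(567509 + D(960)) = (-4466064 - 4186721)/(567509 + 755) = -8652785/568264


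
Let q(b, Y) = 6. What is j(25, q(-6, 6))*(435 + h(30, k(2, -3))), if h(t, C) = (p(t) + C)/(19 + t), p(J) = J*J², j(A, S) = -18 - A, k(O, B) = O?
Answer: -2077631/49 ≈ -42401.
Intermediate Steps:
p(J) = J³
h(t, C) = (C + t³)/(19 + t) (h(t, C) = (t³ + C)/(19 + t) = (C + t³)/(19 + t))
j(25, q(-6, 6))*(435 + h(30, k(2, -3))) = (-18 - 1*25)*(435 + (2 + 30³)/(19 + 30)) = (-18 - 25)*(435 + (2 + 27000)/49) = -43*(435 + (1/49)*27002) = -43*(435 + 27002/49) = -43*48317/49 = -2077631/49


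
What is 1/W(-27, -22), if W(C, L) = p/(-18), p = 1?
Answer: -18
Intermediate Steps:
W(C, L) = -1/18 (W(C, L) = 1/(-18) = 1*(-1/18) = -1/18)
1/W(-27, -22) = 1/(-1/18) = -18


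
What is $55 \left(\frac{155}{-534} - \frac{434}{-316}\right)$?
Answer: $\frac{1256585}{21093} \approx 59.574$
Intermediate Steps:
$55 \left(\frac{155}{-534} - \frac{434}{-316}\right) = 55 \left(155 \left(- \frac{1}{534}\right) - - \frac{217}{158}\right) = 55 \left(- \frac{155}{534} + \frac{217}{158}\right) = 55 \cdot \frac{22847}{21093} = \frac{1256585}{21093}$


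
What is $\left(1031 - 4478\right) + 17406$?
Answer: $13959$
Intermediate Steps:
$\left(1031 - 4478\right) + 17406 = -3447 + 17406 = 13959$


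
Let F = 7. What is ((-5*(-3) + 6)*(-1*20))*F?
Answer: -2940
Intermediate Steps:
((-5*(-3) + 6)*(-1*20))*F = ((-5*(-3) + 6)*(-1*20))*7 = ((15 + 6)*(-20))*7 = (21*(-20))*7 = -420*7 = -2940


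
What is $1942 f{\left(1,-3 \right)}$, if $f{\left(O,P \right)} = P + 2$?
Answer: $-1942$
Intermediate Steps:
$f{\left(O,P \right)} = 2 + P$
$1942 f{\left(1,-3 \right)} = 1942 \left(2 - 3\right) = 1942 \left(-1\right) = -1942$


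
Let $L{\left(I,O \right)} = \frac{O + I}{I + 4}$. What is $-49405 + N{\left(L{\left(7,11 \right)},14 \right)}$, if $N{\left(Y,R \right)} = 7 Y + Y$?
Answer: $- \frac{543311}{11} \approx -49392.0$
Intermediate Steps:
$L{\left(I,O \right)} = \frac{I + O}{4 + I}$
$N{\left(Y,R \right)} = 8 Y$
$-49405 + N{\left(L{\left(7,11 \right)},14 \right)} = -49405 + 8 \frac{7 + 11}{4 + 7} = -49405 + 8 \cdot \frac{1}{11} \cdot 18 = -49405 + 8 \cdot \frac{18}{11} = -49405 + \frac{144}{11} = - \frac{543311}{11}$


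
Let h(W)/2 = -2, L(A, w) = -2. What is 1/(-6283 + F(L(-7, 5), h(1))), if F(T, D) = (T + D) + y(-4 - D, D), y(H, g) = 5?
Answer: -1/6284 ≈ -0.00015913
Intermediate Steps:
h(W) = -4 (h(W) = 2*(-2) = -4)
F(T, D) = 5 + D + T (F(T, D) = (T + D) + 5 = (D + T) + 5 = 5 + D + T)
1/(-6283 + F(L(-7, 5), h(1))) = 1/(-6283 + (5 - 4 - 2)) = 1/(-6283 - 1) = 1/(-6284) = -1/6284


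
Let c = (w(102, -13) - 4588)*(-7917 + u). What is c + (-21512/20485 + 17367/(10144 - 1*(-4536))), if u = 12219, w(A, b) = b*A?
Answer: -1530184306357513/60143960 ≈ -2.5442e+7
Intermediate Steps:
w(A, b) = A*b
c = -25442028 (c = (102*(-13) - 4588)*(-7917 + 12219) = (-1326 - 4588)*4302 = -5914*4302 = -25442028)
c + (-21512/20485 + 17367/(10144 - 1*(-4536))) = -25442028 + (-21512/20485 + 17367/(10144 - 1*(-4536))) = -25442028 + (-21512*1/20485 + 17367/(10144 + 4536)) = -25442028 + (-21512/20485 + 17367/14680) = -25442028 + 7993367/60143960 = -1530184306357513/60143960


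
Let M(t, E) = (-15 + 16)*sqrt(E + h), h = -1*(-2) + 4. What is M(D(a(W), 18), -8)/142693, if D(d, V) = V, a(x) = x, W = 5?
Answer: I*sqrt(2)/142693 ≈ 9.9109e-6*I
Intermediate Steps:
h = 6 (h = 2 + 4 = 6)
M(t, E) = sqrt(6 + E) (M(t, E) = (-15 + 16)*sqrt(E + 6) = 1*sqrt(6 + E) = sqrt(6 + E))
M(D(a(W), 18), -8)/142693 = sqrt(6 - 8)/142693 = sqrt(-2)*(1/142693) = (I*sqrt(2))*(1/142693) = I*sqrt(2)/142693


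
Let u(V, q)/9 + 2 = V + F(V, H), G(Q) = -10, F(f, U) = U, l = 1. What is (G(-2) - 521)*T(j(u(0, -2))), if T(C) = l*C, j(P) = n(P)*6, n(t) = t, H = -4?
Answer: 172044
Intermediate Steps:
u(V, q) = -54 + 9*V (u(V, q) = -18 + 9*(V - 4) = -18 + 9*(-4 + V) = -18 + (-36 + 9*V) = -54 + 9*V)
j(P) = 6*P (j(P) = P*6 = 6*P)
T(C) = C (T(C) = 1*C = C)
(G(-2) - 521)*T(j(u(0, -2))) = (-10 - 521)*(6*(-54 + 9*0)) = -3186*(-54 + 0) = -3186*(-54) = -531*(-324) = 172044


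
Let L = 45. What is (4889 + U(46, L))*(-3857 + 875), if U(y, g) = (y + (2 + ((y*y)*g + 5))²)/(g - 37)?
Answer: -13520717044317/4 ≈ -3.3802e+12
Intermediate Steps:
U(y, g) = (y + (7 + g*y²)²)/(-37 + g) (U(y, g) = (y + (2 + (y²*g + 5))²)/(-37 + g) = (y + (2 + (g*y² + 5))²)/(-37 + g) = (y + (2 + (5 + g*y²))²)/(-37 + g) = (y + (7 + g*y²)²)/(-37 + g))
(4889 + U(46, L))*(-3857 + 875) = (4889 + (46 + (7 + 45*46²)²)/(-37 + 45))*(-3857 + 875) = (4889 + (46 + (7 + 45*2116)²)/8)*(-2982) = (4889 + (46 + (7 + 95220)²)/8)*(-2982) = (4889 + (46 + 95227²)/8)*(-2982) = (4889 + (46 + 9068181529)/8)*(-2982) = (4889 + (⅛)*9068181575)*(-2982) = (4889 + 9068181575/8)*(-2982) = (9068220687/8)*(-2982) = -13520717044317/4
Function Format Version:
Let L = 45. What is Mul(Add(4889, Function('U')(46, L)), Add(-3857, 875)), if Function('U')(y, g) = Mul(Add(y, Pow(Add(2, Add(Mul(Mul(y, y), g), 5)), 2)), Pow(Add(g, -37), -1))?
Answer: Rational(-13520717044317, 4) ≈ -3.3802e+12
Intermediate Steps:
Function('U')(y, g) = Mul(Pow(Add(-37, g), -1), Add(y, Pow(Add(7, Mul(g, Pow(y, 2))), 2))) (Function('U')(y, g) = Mul(Add(y, Pow(Add(2, Add(Mul(Pow(y, 2), g), 5)), 2)), Pow(Add(-37, g), -1)) = Mul(Add(y, Pow(Add(2, Add(Mul(g, Pow(y, 2)), 5)), 2)), Pow(Add(-37, g), -1)) = Mul(Add(y, Pow(Add(2, Add(5, Mul(g, Pow(y, 2)))), 2)), Pow(Add(-37, g), -1)) = Mul(Add(y, Pow(Add(7, Mul(g, Pow(y, 2))), 2)), Pow(Add(-37, g), -1)) = Mul(Pow(Add(-37, g), -1), Add(y, Pow(Add(7, Mul(g, Pow(y, 2))), 2))))
Mul(Add(4889, Function('U')(46, L)), Add(-3857, 875)) = Mul(Add(4889, Mul(Pow(Add(-37, 45), -1), Add(46, Pow(Add(7, Mul(45, Pow(46, 2))), 2)))), Add(-3857, 875)) = Mul(Add(4889, Mul(Pow(8, -1), Add(46, Pow(Add(7, Mul(45, 2116)), 2)))), -2982) = Mul(Add(4889, Mul(Rational(1, 8), Add(46, Pow(Add(7, 95220), 2)))), -2982) = Mul(Add(4889, Mul(Rational(1, 8), Add(46, Pow(95227, 2)))), -2982) = Mul(Add(4889, Mul(Rational(1, 8), Add(46, 9068181529))), -2982) = Mul(Add(4889, Mul(Rational(1, 8), 9068181575)), -2982) = Mul(Add(4889, Rational(9068181575, 8)), -2982) = Mul(Rational(9068220687, 8), -2982) = Rational(-13520717044317, 4)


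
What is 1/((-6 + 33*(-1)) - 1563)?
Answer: -1/1602 ≈ -0.00062422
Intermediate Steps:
1/((-6 + 33*(-1)) - 1563) = 1/((-6 - 33) - 1563) = 1/(-39 - 1563) = 1/(-1602) = -1/1602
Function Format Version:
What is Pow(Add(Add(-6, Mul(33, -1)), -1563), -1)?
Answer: Rational(-1, 1602) ≈ -0.00062422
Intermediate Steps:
Pow(Add(Add(-6, Mul(33, -1)), -1563), -1) = Pow(Add(Add(-6, -33), -1563), -1) = Pow(Add(-39, -1563), -1) = Pow(-1602, -1) = Rational(-1, 1602)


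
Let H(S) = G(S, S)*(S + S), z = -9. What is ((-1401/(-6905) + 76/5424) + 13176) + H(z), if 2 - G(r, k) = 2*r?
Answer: 120000545831/9363180 ≈ 12816.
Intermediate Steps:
G(r, k) = 2 - 2*r
H(S) = 2*S*(2 - 2*S) (H(S) = (2 - 2*S)*(S + S) = (2 - 2*S)*(2*S) = 2*S*(2 - 2*S))
((-1401/(-6905) + 76/5424) + 13176) + H(z) = ((-1401/(-6905) + 76/5424) + 13176) + 4*(-9)*(1 - 1*(-9)) = ((-1401*(-1/6905) + 76*(1/5424)) + 13176) + 4*(-9)*(1 + 9) = ((1401/6905 + 19/1356) + 13176) + 4*(-9)*10 = (2030951/9363180 + 13176) - 360 = 123371290631/9363180 - 360 = 120000545831/9363180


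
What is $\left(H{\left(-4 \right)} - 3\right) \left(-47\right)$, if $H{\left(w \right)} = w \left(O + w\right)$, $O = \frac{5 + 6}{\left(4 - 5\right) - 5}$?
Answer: $- \frac{2867}{3} \approx -955.67$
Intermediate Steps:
$O = - \frac{11}{6}$ ($O = \frac{11}{-1 - 5} = \frac{11}{-6} = 11 \left(- \frac{1}{6}\right) = - \frac{11}{6} \approx -1.8333$)
$H{\left(w \right)} = w \left(- \frac{11}{6} + w\right)$
$\left(H{\left(-4 \right)} - 3\right) \left(-47\right) = \left(\frac{1}{6} \left(-4\right) \left(-11 + 6 \left(-4\right)\right) - 3\right) \left(-47\right) = \left(\frac{1}{6} \left(-4\right) \left(-11 - 24\right) - 3\right) \left(-47\right) = \left(\frac{1}{6} \left(-4\right) \left(-35\right) - 3\right) \left(-47\right) = \left(\frac{70}{3} - 3\right) \left(-47\right) = \frac{61}{3} \left(-47\right) = - \frac{2867}{3}$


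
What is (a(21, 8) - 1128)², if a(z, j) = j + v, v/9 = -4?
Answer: 1336336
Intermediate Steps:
v = -36 (v = 9*(-4) = -36)
a(z, j) = -36 + j (a(z, j) = j - 36 = -36 + j)
(a(21, 8) - 1128)² = ((-36 + 8) - 1128)² = (-28 - 1128)² = (-1156)² = 1336336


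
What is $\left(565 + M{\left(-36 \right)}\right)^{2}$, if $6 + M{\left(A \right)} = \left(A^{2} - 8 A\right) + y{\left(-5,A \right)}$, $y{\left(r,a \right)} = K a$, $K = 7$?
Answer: $3575881$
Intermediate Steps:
$y{\left(r,a \right)} = 7 a$
$M{\left(A \right)} = -6 + A^{2} - A$ ($M{\left(A \right)} = -6 + \left(\left(A^{2} - 8 A\right) + 7 A\right) = -6 + \left(A^{2} - A\right) = -6 + A^{2} - A$)
$\left(565 + M{\left(-36 \right)}\right)^{2} = \left(565 - \left(-30 - 1296\right)\right)^{2} = \left(565 + \left(-6 + 1296 + 36\right)\right)^{2} = \left(565 + 1326\right)^{2} = 1891^{2} = 3575881$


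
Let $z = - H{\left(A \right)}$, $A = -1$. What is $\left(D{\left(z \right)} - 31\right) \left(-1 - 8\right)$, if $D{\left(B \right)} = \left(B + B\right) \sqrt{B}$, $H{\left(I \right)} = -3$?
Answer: $279 - 54 \sqrt{3} \approx 185.47$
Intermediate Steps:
$z = 3$ ($z = \left(-1\right) \left(-3\right) = 3$)
$D{\left(B \right)} = 2 B^{\frac{3}{2}}$ ($D{\left(B \right)} = 2 B \sqrt{B} = 2 B^{\frac{3}{2}}$)
$\left(D{\left(z \right)} - 31\right) \left(-1 - 8\right) = \left(2 \cdot 3^{\frac{3}{2}} - 31\right) \left(-1 - 8\right) = \left(2 \cdot 3 \sqrt{3} - 31\right) \left(-9\right) = \left(6 \sqrt{3} - 31\right) \left(-9\right) = \left(-31 + 6 \sqrt{3}\right) \left(-9\right) = 279 - 54 \sqrt{3}$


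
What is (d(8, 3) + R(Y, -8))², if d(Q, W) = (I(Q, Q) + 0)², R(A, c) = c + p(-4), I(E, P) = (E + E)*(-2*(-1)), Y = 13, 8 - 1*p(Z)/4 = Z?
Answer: 1132096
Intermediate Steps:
p(Z) = 32 - 4*Z
I(E, P) = 4*E (I(E, P) = (2*E)*2 = 4*E)
R(A, c) = 48 + c (R(A, c) = c + (32 - 4*(-4)) = c + (32 + 16) = c + 48 = 48 + c)
d(Q, W) = 16*Q² (d(Q, W) = (4*Q + 0)² = (4*Q)² = 16*Q²)
(d(8, 3) + R(Y, -8))² = (16*8² + (48 - 8))² = (16*64 + 40)² = (1024 + 40)² = 1064² = 1132096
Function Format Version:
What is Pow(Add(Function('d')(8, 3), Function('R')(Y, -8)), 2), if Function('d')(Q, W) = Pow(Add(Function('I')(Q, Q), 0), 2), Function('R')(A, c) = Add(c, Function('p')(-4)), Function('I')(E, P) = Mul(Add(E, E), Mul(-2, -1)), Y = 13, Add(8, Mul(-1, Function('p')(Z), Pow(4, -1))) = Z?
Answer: 1132096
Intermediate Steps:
Function('p')(Z) = Add(32, Mul(-4, Z))
Function('I')(E, P) = Mul(4, E) (Function('I')(E, P) = Mul(Mul(2, E), 2) = Mul(4, E))
Function('R')(A, c) = Add(48, c) (Function('R')(A, c) = Add(c, Add(32, Mul(-4, -4))) = Add(c, Add(32, 16)) = Add(c, 48) = Add(48, c))
Function('d')(Q, W) = Mul(16, Pow(Q, 2)) (Function('d')(Q, W) = Pow(Add(Mul(4, Q), 0), 2) = Pow(Mul(4, Q), 2) = Mul(16, Pow(Q, 2)))
Pow(Add(Function('d')(8, 3), Function('R')(Y, -8)), 2) = Pow(Add(Mul(16, Pow(8, 2)), Add(48, -8)), 2) = Pow(Add(Mul(16, 64), 40), 2) = Pow(Add(1024, 40), 2) = Pow(1064, 2) = 1132096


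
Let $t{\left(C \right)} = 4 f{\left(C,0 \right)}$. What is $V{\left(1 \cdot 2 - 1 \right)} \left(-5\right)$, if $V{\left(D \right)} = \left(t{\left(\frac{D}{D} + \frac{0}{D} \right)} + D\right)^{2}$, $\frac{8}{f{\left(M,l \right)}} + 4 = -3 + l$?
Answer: $- \frac{3125}{49} \approx -63.776$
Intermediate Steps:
$f{\left(M,l \right)} = \frac{8}{-7 + l}$ ($f{\left(M,l \right)} = \frac{8}{-4 + \left(-3 + l\right)} = \frac{8}{-7 + l}$)
$t{\left(C \right)} = - \frac{32}{7}$ ($t{\left(C \right)} = 4 \frac{8}{-7 + 0} = 4 \frac{8}{-7} = 4 \cdot 8 \left(- \frac{1}{7}\right) = 4 \left(- \frac{8}{7}\right) = - \frac{32}{7}$)
$V{\left(D \right)} = \left(- \frac{32}{7} + D\right)^{2}$
$V{\left(1 \cdot 2 - 1 \right)} \left(-5\right) = \frac{\left(-32 + 7 \left(1 \cdot 2 - 1\right)\right)^{2}}{49} \left(-5\right) = \frac{\left(-32 + 7 \left(2 - 1\right)\right)^{2}}{49} \left(-5\right) = \frac{\left(-32 + 7 \cdot 1\right)^{2}}{49} \left(-5\right) = \frac{\left(-32 + 7\right)^{2}}{49} \left(-5\right) = \frac{\left(-25\right)^{2}}{49} \left(-5\right) = \frac{1}{49} \cdot 625 \left(-5\right) = \frac{625}{49} \left(-5\right) = - \frac{3125}{49}$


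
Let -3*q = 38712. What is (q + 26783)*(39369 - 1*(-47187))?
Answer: 1201310724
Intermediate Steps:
q = -12904 (q = -⅓*38712 = -12904)
(q + 26783)*(39369 - 1*(-47187)) = (-12904 + 26783)*(39369 - 1*(-47187)) = 13879*(39369 + 47187) = 13879*86556 = 1201310724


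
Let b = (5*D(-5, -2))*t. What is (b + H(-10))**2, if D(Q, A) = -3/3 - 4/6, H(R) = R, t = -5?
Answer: 9025/9 ≈ 1002.8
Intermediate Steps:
D(Q, A) = -5/3 (D(Q, A) = -3*1/3 - 4*1/6 = -1 - 2/3 = -5/3)
b = 125/3 (b = (5*(-5/3))*(-5) = -25/3*(-5) = 125/3 ≈ 41.667)
(b + H(-10))**2 = (125/3 - 10)**2 = (95/3)**2 = 9025/9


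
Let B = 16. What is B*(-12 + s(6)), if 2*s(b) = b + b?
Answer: -96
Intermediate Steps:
s(b) = b (s(b) = (b + b)/2 = (2*b)/2 = b)
B*(-12 + s(6)) = 16*(-12 + 6) = 16*(-6) = -96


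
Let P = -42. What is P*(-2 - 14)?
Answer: 672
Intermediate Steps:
P*(-2 - 14) = -42*(-2 - 14) = -42*(-16) = 672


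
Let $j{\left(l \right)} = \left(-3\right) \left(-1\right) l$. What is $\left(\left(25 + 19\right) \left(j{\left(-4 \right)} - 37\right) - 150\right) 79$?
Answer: $-182174$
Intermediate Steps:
$j{\left(l \right)} = 3 l$
$\left(\left(25 + 19\right) \left(j{\left(-4 \right)} - 37\right) - 150\right) 79 = \left(\left(25 + 19\right) \left(3 \left(-4\right) - 37\right) - 150\right) 79 = \left(44 \left(-12 - 37\right) - 150\right) 79 = \left(44 \left(-49\right) - 150\right) 79 = \left(-2156 - 150\right) 79 = \left(-2306\right) 79 = -182174$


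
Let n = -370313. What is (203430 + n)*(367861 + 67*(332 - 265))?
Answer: -62138885050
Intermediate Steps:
(203430 + n)*(367861 + 67*(332 - 265)) = (203430 - 370313)*(367861 + 67*(332 - 265)) = -166883*(367861 + 67*67) = -166883*(367861 + 4489) = -166883*372350 = -62138885050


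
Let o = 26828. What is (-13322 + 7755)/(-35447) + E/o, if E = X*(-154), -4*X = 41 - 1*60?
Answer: 12991789/100102328 ≈ 0.12979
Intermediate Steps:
X = 19/4 (X = -(41 - 1*60)/4 = -(41 - 60)/4 = -¼*(-19) = 19/4 ≈ 4.7500)
E = -1463/2 (E = (19/4)*(-154) = -1463/2 ≈ -731.50)
(-13322 + 7755)/(-35447) + E/o = (-13322 + 7755)/(-35447) - 1463/2/26828 = -5567*(-1/35447) - 1463/2*1/26828 = 5567/35447 - 77/2824 = 12991789/100102328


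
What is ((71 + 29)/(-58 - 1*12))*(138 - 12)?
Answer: -180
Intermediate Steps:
((71 + 29)/(-58 - 1*12))*(138 - 12) = (100/(-58 - 12))*126 = (100/(-70))*126 = (100*(-1/70))*126 = -10/7*126 = -180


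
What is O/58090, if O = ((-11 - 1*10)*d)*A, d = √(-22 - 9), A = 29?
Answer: -609*I*√31/58090 ≈ -0.058371*I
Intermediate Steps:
d = I*√31 (d = √(-31) = I*√31 ≈ 5.5678*I)
O = -609*I*√31 (O = ((-11 - 1*10)*(I*√31))*29 = ((-11 - 10)*(I*√31))*29 = -21*I*√31*29 = -609*I*√31 ≈ -3390.8*I)
O/58090 = -609*I*√31/58090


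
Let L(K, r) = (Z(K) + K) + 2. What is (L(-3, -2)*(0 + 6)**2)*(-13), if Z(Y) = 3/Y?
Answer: 936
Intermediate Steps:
L(K, r) = 2 + K + 3/K (L(K, r) = (3/K + K) + 2 = (K + 3/K) + 2 = 2 + K + 3/K)
(L(-3, -2)*(0 + 6)**2)*(-13) = ((2 - 3 + 3/(-3))*(0 + 6)**2)*(-13) = ((2 - 3 + 3*(-1/3))*6**2)*(-13) = ((2 - 3 - 1)*36)*(-13) = -2*36*(-13) = -72*(-13) = 936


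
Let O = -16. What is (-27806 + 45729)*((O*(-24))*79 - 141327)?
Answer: -1989291693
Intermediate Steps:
(-27806 + 45729)*((O*(-24))*79 - 141327) = (-27806 + 45729)*(-16*(-24)*79 - 141327) = 17923*(384*79 - 141327) = 17923*(30336 - 141327) = 17923*(-110991) = -1989291693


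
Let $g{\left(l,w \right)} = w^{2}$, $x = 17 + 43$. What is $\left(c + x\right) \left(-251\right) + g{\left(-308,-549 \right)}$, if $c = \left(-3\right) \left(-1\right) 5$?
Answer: $282576$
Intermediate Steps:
$c = 15$ ($c = 3 \cdot 5 = 15$)
$x = 60$
$\left(c + x\right) \left(-251\right) + g{\left(-308,-549 \right)} = \left(15 + 60\right) \left(-251\right) + \left(-549\right)^{2} = 75 \left(-251\right) + 301401 = -18825 + 301401 = 282576$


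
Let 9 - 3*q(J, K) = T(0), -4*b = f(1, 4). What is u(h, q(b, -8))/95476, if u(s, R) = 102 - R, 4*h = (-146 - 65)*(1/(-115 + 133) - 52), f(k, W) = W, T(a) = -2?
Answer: 295/286428 ≈ 0.0010299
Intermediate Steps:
b = -1 (b = -¼*4 = -1)
q(J, K) = 11/3 (q(J, K) = 3 - ⅓*(-2) = 3 + ⅔ = 11/3)
h = 197285/72 (h = ((-146 - 65)*(1/(-115 + 133) - 52))/4 = (-211*(1/18 - 52))/4 = (-211*(-935/18))/4 = (¼)*(197285/18) = 197285/72 ≈ 2740.1)
u(h, q(b, -8))/95476 = (102 - 1*11/3)/95476 = (102 - 11/3)*(1/95476) = (295/3)*(1/95476) = 295/286428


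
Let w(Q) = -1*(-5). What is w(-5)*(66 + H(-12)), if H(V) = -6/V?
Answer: 665/2 ≈ 332.50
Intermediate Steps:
w(Q) = 5
w(-5)*(66 + H(-12)) = 5*(66 - 6/(-12)) = 5*(66 - 6*(-1/12)) = 5*(66 + ½) = 5*(133/2) = 665/2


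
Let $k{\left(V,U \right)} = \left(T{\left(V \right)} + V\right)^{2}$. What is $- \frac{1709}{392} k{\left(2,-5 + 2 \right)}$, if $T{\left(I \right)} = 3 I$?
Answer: $- \frac{13672}{49} \approx -279.02$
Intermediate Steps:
$k{\left(V,U \right)} = 16 V^{2}$ ($k{\left(V,U \right)} = \left(3 V + V\right)^{2} = \left(4 V\right)^{2} = 16 V^{2}$)
$- \frac{1709}{392} k{\left(2,-5 + 2 \right)} = - \frac{1709}{392} \cdot 16 \cdot 2^{2} = \left(-1709\right) \frac{1}{392} \cdot 16 \cdot 4 = \left(- \frac{1709}{392}\right) 64 = - \frac{13672}{49}$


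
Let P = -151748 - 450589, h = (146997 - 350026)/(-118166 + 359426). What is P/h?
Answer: 145319824620/203029 ≈ 7.1576e+5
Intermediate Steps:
h = -203029/241260 ≈ -0.84154
P = -602337
P/h = -602337/(-203029/241260) = -602337*(-241260/203029) = 145319824620/203029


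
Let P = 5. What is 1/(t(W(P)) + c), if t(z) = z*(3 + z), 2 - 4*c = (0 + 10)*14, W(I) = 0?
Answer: -2/69 ≈ -0.028986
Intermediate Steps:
c = -69/2 (c = ½ - (0 + 10)*14/4 = ½ - 5*14/2 = ½ - ¼*140 = ½ - 35 = -69/2 ≈ -34.500)
1/(t(W(P)) + c) = 1/(0*(3 + 0) - 69/2) = 1/(0*3 - 69/2) = 1/(0 - 69/2) = 1/(-69/2) = -2/69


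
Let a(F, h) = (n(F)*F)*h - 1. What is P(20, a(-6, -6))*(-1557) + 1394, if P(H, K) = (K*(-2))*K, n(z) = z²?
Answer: 5222257244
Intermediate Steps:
a(F, h) = -1 + h*F³ (a(F, h) = (F²*F)*h - 1 = F³*h - 1 = h*F³ - 1 = -1 + h*F³)
P(H, K) = -2*K² (P(H, K) = (-2*K)*K = -2*K²)
P(20, a(-6, -6))*(-1557) + 1394 = -2*(-1 - 6*(-6)³)²*(-1557) + 1394 = -2*(-1 - 6*(-216))²*(-1557) + 1394 = -2*(-1 + 1296)²*(-1557) + 1394 = -2*1295²*(-1557) + 1394 = -2*1677025*(-1557) + 1394 = -3354050*(-1557) + 1394 = 5222255850 + 1394 = 5222257244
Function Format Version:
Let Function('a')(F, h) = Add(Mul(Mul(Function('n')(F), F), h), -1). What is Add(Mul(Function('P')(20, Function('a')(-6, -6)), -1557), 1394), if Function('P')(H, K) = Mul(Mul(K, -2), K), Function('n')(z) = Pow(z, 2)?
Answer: 5222257244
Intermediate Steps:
Function('a')(F, h) = Add(-1, Mul(h, Pow(F, 3))) (Function('a')(F, h) = Add(Mul(Mul(Pow(F, 2), F), h), -1) = Add(Mul(Pow(F, 3), h), -1) = Add(Mul(h, Pow(F, 3)), -1) = Add(-1, Mul(h, Pow(F, 3))))
Function('P')(H, K) = Mul(-2, Pow(K, 2)) (Function('P')(H, K) = Mul(Mul(-2, K), K) = Mul(-2, Pow(K, 2)))
Add(Mul(Function('P')(20, Function('a')(-6, -6)), -1557), 1394) = Add(Mul(Mul(-2, Pow(Add(-1, Mul(-6, Pow(-6, 3))), 2)), -1557), 1394) = Add(Mul(Mul(-2, Pow(Add(-1, Mul(-6, -216)), 2)), -1557), 1394) = Add(Mul(Mul(-2, Pow(Add(-1, 1296), 2)), -1557), 1394) = Add(Mul(Mul(-2, Pow(1295, 2)), -1557), 1394) = Add(Mul(Mul(-2, 1677025), -1557), 1394) = Add(Mul(-3354050, -1557), 1394) = Add(5222255850, 1394) = 5222257244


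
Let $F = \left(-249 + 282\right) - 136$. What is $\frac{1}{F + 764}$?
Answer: $\frac{1}{661} \approx 0.0015129$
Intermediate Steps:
$F = -103$ ($F = 33 - 136 = -103$)
$\frac{1}{F + 764} = \frac{1}{-103 + 764} = \frac{1}{661}$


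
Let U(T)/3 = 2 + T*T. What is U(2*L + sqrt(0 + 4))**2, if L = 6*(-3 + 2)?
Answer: 93636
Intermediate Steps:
L = -6 (L = 6*(-1) = -6)
U(T) = 6 + 3*T**2 (U(T) = 3*(2 + T*T) = 3*(2 + T**2) = 6 + 3*T**2)
U(2*L + sqrt(0 + 4))**2 = (6 + 3*(2*(-6) + sqrt(0 + 4))**2)**2 = (6 + 3*(-12 + sqrt(4))**2)**2 = (6 + 3*(-12 + 2)**2)**2 = (6 + 3*(-10)**2)**2 = (6 + 3*100)**2 = (6 + 300)**2 = 306**2 = 93636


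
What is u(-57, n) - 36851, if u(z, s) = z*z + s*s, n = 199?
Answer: 5999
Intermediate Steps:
u(z, s) = s**2 + z**2 (u(z, s) = z**2 + s**2 = s**2 + z**2)
u(-57, n) - 36851 = (199**2 + (-57)**2) - 36851 = (39601 + 3249) - 36851 = 42850 - 36851 = 5999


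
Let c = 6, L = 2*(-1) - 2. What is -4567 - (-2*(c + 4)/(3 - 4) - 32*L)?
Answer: -4715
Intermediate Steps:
L = -4 (L = -2 - 2 = -4)
-4567 - (-2*(c + 4)/(3 - 4) - 32*L) = -4567 - (-2*(6 + 4)/(3 - 4) - 32*(-4)) = -4567 - (-20/(-1) + 128) = -4567 - (-20*(-1) + 128) = -4567 - (-2*(-10) + 128) = -4567 - (20 + 128) = -4567 - 1*148 = -4567 - 148 = -4715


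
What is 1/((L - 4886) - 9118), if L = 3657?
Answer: -1/10347 ≈ -9.6646e-5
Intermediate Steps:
1/((L - 4886) - 9118) = 1/((3657 - 4886) - 9118) = 1/(-1229 - 9118) = 1/(-10347) = -1/10347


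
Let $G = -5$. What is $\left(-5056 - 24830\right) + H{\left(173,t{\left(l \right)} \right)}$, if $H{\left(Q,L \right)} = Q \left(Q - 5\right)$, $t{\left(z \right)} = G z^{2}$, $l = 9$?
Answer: $-822$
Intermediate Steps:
$t{\left(z \right)} = - 5 z^{2}$
$H{\left(Q,L \right)} = Q \left(-5 + Q\right)$
$\left(-5056 - 24830\right) + H{\left(173,t{\left(l \right)} \right)} = \left(-5056 - 24830\right) + 173 \left(-5 + 173\right) = -29886 + 173 \cdot 168 = -29886 + 29064 = -822$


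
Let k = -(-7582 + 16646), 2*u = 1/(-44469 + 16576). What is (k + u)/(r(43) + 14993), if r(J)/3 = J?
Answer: -505644305/843595892 ≈ -0.59939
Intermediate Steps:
u = -1/55786 (u = 1/(2*(-44469 + 16576)) = (½)/(-27893) = (½)*(-1/27893) = -1/55786 ≈ -1.7926e-5)
r(J) = 3*J
k = -9064 (k = -1*9064 = -9064)
(k + u)/(r(43) + 14993) = (-9064 - 1/55786)/(3*43 + 14993) = -505644305/(55786*(129 + 14993)) = -505644305/55786/15122 = -505644305/55786*1/15122 = -505644305/843595892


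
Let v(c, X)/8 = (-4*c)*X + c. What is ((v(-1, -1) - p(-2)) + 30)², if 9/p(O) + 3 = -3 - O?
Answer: 961/16 ≈ 60.063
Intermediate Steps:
v(c, X) = 8*c - 32*X*c (v(c, X) = 8*((-4*c)*X + c) = 8*(-4*X*c + c) = 8*(c - 4*X*c) = 8*c - 32*X*c)
p(O) = 9/(-6 - O) (p(O) = 9/(-3 + (-3 - O)) = 9/(-6 - O))
((v(-1, -1) - p(-2)) + 30)² = ((8*(-1)*(1 - 4*(-1)) - (-9)/(6 - 2)) + 30)² = ((8*(-1)*(1 + 4) - (-9)/4) + 30)² = ((8*(-1)*5 - (-9)/4) + 30)² = ((-40 - 1*(-9/4)) + 30)² = ((-40 + 9/4) + 30)² = (-151/4 + 30)² = (-31/4)² = 961/16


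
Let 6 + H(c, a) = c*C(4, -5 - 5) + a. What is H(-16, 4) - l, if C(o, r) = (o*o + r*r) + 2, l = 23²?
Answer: -2419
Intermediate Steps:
l = 529
C(o, r) = 2 + o² + r² (C(o, r) = (o² + r²) + 2 = 2 + o² + r²)
H(c, a) = -6 + a + 118*c (H(c, a) = -6 + (c*(2 + 4² + (-5 - 5)²) + a) = -6 + (c*(2 + 16 + (-10)²) + a) = -6 + (c*(2 + 16 + 100) + a) = -6 + (c*118 + a) = -6 + (118*c + a) = -6 + (a + 118*c) = -6 + a + 118*c)
H(-16, 4) - l = (-6 + 4 + 118*(-16)) - 1*529 = (-6 + 4 - 1888) - 529 = -1890 - 529 = -2419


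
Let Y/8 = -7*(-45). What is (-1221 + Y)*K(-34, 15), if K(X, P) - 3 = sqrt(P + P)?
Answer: 3897 + 1299*sqrt(30) ≈ 11012.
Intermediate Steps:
K(X, P) = 3 + sqrt(2)*sqrt(P) (K(X, P) = 3 + sqrt(P + P) = 3 + sqrt(2*P) = 3 + sqrt(2)*sqrt(P))
Y = 2520 (Y = 8*(-7*(-45)) = 8*315 = 2520)
(-1221 + Y)*K(-34, 15) = (-1221 + 2520)*(3 + sqrt(2)*sqrt(15)) = 1299*(3 + sqrt(30)) = 3897 + 1299*sqrt(30)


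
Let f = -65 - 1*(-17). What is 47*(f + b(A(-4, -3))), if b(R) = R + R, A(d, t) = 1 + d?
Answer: -2538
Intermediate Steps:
b(R) = 2*R
f = -48 (f = -65 + 17 = -48)
47*(f + b(A(-4, -3))) = 47*(-48 + 2*(1 - 4)) = 47*(-48 + 2*(-3)) = 47*(-48 - 6) = 47*(-54) = -2538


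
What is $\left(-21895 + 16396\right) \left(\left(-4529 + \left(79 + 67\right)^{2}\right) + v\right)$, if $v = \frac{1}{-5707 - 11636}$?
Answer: $- \frac{3784780220}{41} \approx -9.2312 \cdot 10^{7}$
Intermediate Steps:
$v = - \frac{1}{17343}$ ($v = \frac{1}{-17343} = - \frac{1}{17343} \approx -5.766 \cdot 10^{-5}$)
$\left(-21895 + 16396\right) \left(\left(-4529 + \left(79 + 67\right)^{2}\right) + v\right) = \left(-21895 + 16396\right) \left(\left(-4529 + \left(79 + 67\right)^{2}\right) - \frac{1}{17343}\right) = - 5499 \left(\left(-4529 + 146^{2}\right) - \frac{1}{17343}\right) = - 5499 \left(\left(-4529 + 21316\right) - \frac{1}{17343}\right) = - 5499 \left(16787 - \frac{1}{17343}\right) = \left(-5499\right) \frac{291136940}{17343} = - \frac{3784780220}{41}$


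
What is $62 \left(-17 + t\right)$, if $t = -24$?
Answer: $-2542$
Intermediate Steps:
$62 \left(-17 + t\right) = 62 \left(-17 - 24\right) = 62 \left(-41\right) = -2542$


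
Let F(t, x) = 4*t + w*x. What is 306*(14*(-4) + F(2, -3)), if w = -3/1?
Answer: -11934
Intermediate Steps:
w = -3 (w = -3*1 = -3)
F(t, x) = -3*x + 4*t (F(t, x) = 4*t - 3*x = -3*x + 4*t)
306*(14*(-4) + F(2, -3)) = 306*(14*(-4) + (-3*(-3) + 4*2)) = 306*(-56 + (9 + 8)) = 306*(-56 + 17) = 306*(-39) = -11934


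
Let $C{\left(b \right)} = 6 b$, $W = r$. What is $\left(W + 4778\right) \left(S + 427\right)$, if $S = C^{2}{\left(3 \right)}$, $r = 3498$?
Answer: $6215276$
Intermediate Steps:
$W = 3498$
$S = 324$ ($S = \left(6 \cdot 3\right)^{2} = 18^{2} = 324$)
$\left(W + 4778\right) \left(S + 427\right) = \left(3498 + 4778\right) \left(324 + 427\right) = 8276 \cdot 751 = 6215276$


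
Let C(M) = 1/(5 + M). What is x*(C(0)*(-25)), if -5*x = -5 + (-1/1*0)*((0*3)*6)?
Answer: -5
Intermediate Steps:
x = 1 (x = -(-5 + (-1/1*0)*((0*3)*6))/5 = -(-5 + (-1*1*0)*(0*6))/5 = -(-5 - 1*0*0)/5 = -(-5 + 0*0)/5 = -(-5 + 0)/5 = -1/5*(-5) = 1)
x*(C(0)*(-25)) = 1*(-25/(5 + 0)) = 1*(-25/5) = 1*((1/5)*(-25)) = 1*(-5) = -5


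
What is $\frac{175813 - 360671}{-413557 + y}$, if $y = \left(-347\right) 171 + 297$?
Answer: $\frac{184858}{472597} \approx 0.39115$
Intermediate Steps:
$y = -59040$ ($y = -59337 + 297 = -59040$)
$\frac{175813 - 360671}{-413557 + y} = \frac{175813 - 360671}{-413557 - 59040} = - \frac{184858}{-472597} = \left(-184858\right) \left(- \frac{1}{472597}\right) = \frac{184858}{472597}$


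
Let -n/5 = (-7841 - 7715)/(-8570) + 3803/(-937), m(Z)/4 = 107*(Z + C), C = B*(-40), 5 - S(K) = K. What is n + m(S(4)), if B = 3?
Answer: -40889846519/803009 ≈ -50921.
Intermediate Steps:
S(K) = 5 - K
C = -120 (C = 3*(-40) = -120)
m(Z) = -51360 + 428*Z (m(Z) = 4*(107*(Z - 120)) = 4*(107*(-120 + Z)) = 4*(-12840 + 107*Z) = -51360 + 428*Z)
n = 9007869/803009 (n = -5*((-7841 - 7715)/(-8570) + 3803/(-937)) = -5*(-15556*(-1/8570) + 3803*(-1/937)) = -5*(7778/4285 - 3803/937) = -5*(-9007869/4015045) = 9007869/803009 ≈ 11.218)
n + m(S(4)) = 9007869/803009 + (-51360 + 428*(5 - 1*4)) = 9007869/803009 + (-51360 + 428*(5 - 4)) = 9007869/803009 + (-51360 + 428*1) = 9007869/803009 + (-51360 + 428) = 9007869/803009 - 50932 = -40889846519/803009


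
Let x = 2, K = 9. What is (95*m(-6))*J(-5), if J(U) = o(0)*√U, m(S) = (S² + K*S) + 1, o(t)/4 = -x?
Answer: 12920*I*√5 ≈ 28890.0*I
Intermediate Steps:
o(t) = -8 (o(t) = 4*(-1*2) = 4*(-2) = -8)
m(S) = 1 + S² + 9*S (m(S) = (S² + 9*S) + 1 = 1 + S² + 9*S)
J(U) = -8*√U
(95*m(-6))*J(-5) = (95*(1 + (-6)² + 9*(-6)))*(-8*I*√5) = (95*(1 + 36 - 54))*(-8*I*√5) = (95*(-17))*(-8*I*√5) = -(-12920)*I*√5 = 12920*I*√5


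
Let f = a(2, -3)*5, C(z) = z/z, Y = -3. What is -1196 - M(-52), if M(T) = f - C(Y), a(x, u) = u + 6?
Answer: -1210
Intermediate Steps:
a(x, u) = 6 + u
C(z) = 1
f = 15 (f = (6 - 3)*5 = 3*5 = 15)
M(T) = 14 (M(T) = 15 - 1*1 = 15 - 1 = 14)
-1196 - M(-52) = -1196 - 1*14 = -1196 - 14 = -1210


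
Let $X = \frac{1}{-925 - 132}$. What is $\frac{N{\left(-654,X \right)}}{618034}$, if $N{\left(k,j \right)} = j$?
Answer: $- \frac{1}{653261938} \approx -1.5308 \cdot 10^{-9}$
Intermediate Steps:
$X = - \frac{1}{1057}$ ($X = \frac{1}{-1057} = - \frac{1}{1057} \approx -0.00094607$)
$\frac{N{\left(-654,X \right)}}{618034} = - \frac{1}{1057 \cdot 618034} = \left(- \frac{1}{1057}\right) \frac{1}{618034} = - \frac{1}{653261938}$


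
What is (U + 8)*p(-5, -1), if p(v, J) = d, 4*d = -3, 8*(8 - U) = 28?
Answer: -75/8 ≈ -9.3750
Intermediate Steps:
U = 9/2 (U = 8 - ⅛*28 = 8 - 7/2 = 9/2 ≈ 4.5000)
d = -¾ (d = (¼)*(-3) = -¾ ≈ -0.75000)
p(v, J) = -¾
(U + 8)*p(-5, -1) = (9/2 + 8)*(-¾) = (25/2)*(-¾) = -75/8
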